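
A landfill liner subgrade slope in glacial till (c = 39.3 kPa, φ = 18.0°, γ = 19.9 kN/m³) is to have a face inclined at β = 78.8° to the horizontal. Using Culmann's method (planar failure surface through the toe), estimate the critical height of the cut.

Culmann's analysis gives the critical failure plane at α_cr = (β + φ)/2 = (78.8 + 18.0)/2 = 48.4°, and the critical height
H_c = (4c/γ) · sinβ cosφ / [1 − cos(β − φ)]
    = (4·39.3/19.9) · sin78.8°·cos18.0° / [1 − cos(60.8°)]
    = 7.899 · 0.9810·0.9511 / [1 − 0.4879]
    = 7.899 · 0.9329 / 0.5121
    = 14.39 m

H_c = 14.39 m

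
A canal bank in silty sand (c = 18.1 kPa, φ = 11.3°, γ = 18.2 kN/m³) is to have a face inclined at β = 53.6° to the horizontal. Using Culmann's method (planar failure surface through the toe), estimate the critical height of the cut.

H_c = 12.06 m

Culmann's analysis gives the critical failure plane at α_cr = (β + φ)/2 = (53.6 + 11.3)/2 = 32.5°, and the critical height
H_c = (4c/γ) · sinβ cosφ / [1 − cos(β − φ)]
    = (4·18.1/18.2) · sin53.6°·cos11.3° / [1 − cos(42.3°)]
    = 3.978 · 0.8049·0.9806 / [1 − 0.7396]
    = 3.978 · 0.7893 / 0.2604
    = 12.06 m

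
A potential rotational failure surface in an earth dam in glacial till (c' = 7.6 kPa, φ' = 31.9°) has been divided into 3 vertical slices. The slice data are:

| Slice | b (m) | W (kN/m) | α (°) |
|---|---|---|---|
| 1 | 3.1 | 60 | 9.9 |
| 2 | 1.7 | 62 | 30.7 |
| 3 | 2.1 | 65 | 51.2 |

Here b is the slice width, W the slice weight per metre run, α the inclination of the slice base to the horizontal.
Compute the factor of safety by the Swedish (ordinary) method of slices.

Ordinary method of slices: FS = Σ[c'·Δl_i + (W_i cosα_i)·tanφ'] / Σ W_i sinα_i, with Δl_i = b_i / cosα_i.
Slice 1: Δl = 3.1/cos9.9° = 3.147 m; N'_1 = 60·cos9.9° = 59.1; c'Δl = 23.92; W sinα = 10.3
Slice 2: Δl = 1.7/cos30.7° = 1.977 m; N'_2 = 62·cos30.7° = 53.3; c'Δl = 15.03; W sinα = 31.7
Slice 3: Δl = 2.1/cos51.2° = 3.351 m; N'_3 = 65·cos51.2° = 40.7; c'Δl = 25.47; W sinα = 50.7
Σc'Δl = 64.4 kN/m; ΣN' = 153.1 kN/m; ΣW sinα = 92.6 kN/m
Resisting = 64.4 + 153.1·tan31.9° = 64.4 + 95.3 = 159.7 kN/m
FS = 159.7 / 92.6 = 1.725

FS = 1.72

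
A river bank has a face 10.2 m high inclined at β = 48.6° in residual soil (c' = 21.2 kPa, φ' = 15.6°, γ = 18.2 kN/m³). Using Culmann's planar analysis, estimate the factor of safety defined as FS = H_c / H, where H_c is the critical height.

H_c = (4c'/γ) · sinβ cosφ' / [1 − cos(β − φ')]
    = (4·21.2/18.2) · sin48.6°·cos15.6° / [1 − cos33.0°]
    = 4.659 · 0.7225 / 0.1613 = 20.87 m
FS = H_c / H = 20.87 / 10.2 = 2.046

FS = 2.05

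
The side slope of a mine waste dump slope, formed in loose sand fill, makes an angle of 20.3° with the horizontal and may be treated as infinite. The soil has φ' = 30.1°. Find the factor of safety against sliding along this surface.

FS = 1.57

For a dry cohesionless infinite slope the factor of safety is FS = tanφ' / tanβ.
FS = tan30.1° / tan20.3° = 0.5797 / 0.3699 = 1.567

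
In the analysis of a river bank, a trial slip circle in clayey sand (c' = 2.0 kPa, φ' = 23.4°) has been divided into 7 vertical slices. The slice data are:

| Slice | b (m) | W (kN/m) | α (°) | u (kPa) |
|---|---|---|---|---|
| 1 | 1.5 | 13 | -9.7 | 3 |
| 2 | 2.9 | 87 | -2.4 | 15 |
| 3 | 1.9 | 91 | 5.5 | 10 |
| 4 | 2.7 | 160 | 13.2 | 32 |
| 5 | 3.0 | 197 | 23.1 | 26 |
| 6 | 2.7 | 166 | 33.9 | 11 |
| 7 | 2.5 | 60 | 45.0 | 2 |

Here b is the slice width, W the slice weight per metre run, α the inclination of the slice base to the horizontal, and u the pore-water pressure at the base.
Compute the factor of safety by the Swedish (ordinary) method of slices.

FS = 0.88

Ordinary method of slices: FS = Σ[c'·Δl_i + (W_i cosα_i − u_i·Δl_i)·tanφ'] / Σ W_i sinα_i, with Δl_i = b_i / cosα_i.
Slice 1: Δl = 1.5/cos(-9.7°) = 1.522 m; N'_1 = 13·cos(-9.7°) − 3·1.522 = 8.2; c'Δl = 3.04; W sinα = -2.2
Slice 2: Δl = 2.9/cos(-2.4°) = 2.903 m; N'_2 = 87·cos(-2.4°) − 15·2.903 = 43.4; c'Δl = 5.81; W sinα = -3.6
Slice 3: Δl = 1.9/cos5.5° = 1.909 m; N'_3 = 91·cos5.5° − 10·1.909 = 71.5; c'Δl = 3.82; W sinα = 8.7
Slice 4: Δl = 2.7/cos13.2° = 2.773 m; N'_4 = 160·cos13.2° − 32·2.773 = 67.0; c'Δl = 5.55; W sinα = 36.5
Slice 5: Δl = 3.0/cos23.1° = 3.262 m; N'_5 = 197·cos23.1° − 26·3.262 = 96.4; c'Δl = 6.52; W sinα = 77.3
Slice 6: Δl = 2.7/cos33.9° = 3.253 m; N'_6 = 166·cos33.9° − 11·3.253 = 102.0; c'Δl = 6.51; W sinα = 92.6
Slice 7: Δl = 2.5/cos45.0° = 3.536 m; N'_7 = 60·cos45.0° − 2·3.536 = 35.4; c'Δl = 7.07; W sinα = 42.4
Σc'Δl = 38.3 kN/m; ΣN' = 423.9 kN/m; ΣW sinα = 251.7 kN/m
Resisting = 38.3 + 423.9·tan23.4° = 38.3 + 183.4 = 221.8 kN/m
FS = 221.8 / 251.7 = 0.881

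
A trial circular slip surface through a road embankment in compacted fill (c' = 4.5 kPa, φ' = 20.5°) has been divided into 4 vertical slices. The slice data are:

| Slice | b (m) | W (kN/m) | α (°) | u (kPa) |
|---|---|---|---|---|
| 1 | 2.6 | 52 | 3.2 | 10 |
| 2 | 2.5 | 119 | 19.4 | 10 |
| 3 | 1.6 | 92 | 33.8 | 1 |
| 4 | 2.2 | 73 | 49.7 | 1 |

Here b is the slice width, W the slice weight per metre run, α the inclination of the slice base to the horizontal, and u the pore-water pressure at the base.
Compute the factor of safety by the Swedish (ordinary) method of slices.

FS = 0.89

Ordinary method of slices: FS = Σ[c'·Δl_i + (W_i cosα_i − u_i·Δl_i)·tanφ'] / Σ W_i sinα_i, with Δl_i = b_i / cosα_i.
Slice 1: Δl = 2.6/cos3.2° = 2.604 m; N'_1 = 52·cos3.2° − 10·2.604 = 25.9; c'Δl = 11.72; W sinα = 2.9
Slice 2: Δl = 2.5/cos19.4° = 2.650 m; N'_2 = 119·cos19.4° − 10·2.650 = 85.7; c'Δl = 11.93; W sinα = 39.5
Slice 3: Δl = 1.6/cos33.8° = 1.925 m; N'_3 = 92·cos33.8° − 1·1.925 = 74.5; c'Δl = 8.66; W sinα = 51.2
Slice 4: Δl = 2.2/cos49.7° = 3.401 m; N'_4 = 73·cos49.7° − 1·3.401 = 43.8; c'Δl = 15.31; W sinα = 55.7
Σc'Δl = 47.6 kN/m; ΣN' = 230.0 kN/m; ΣW sinα = 149.3 kN/m
Resisting = 47.6 + 230.0·tan20.5° = 47.6 + 86.0 = 133.6 kN/m
FS = 133.6 / 149.3 = 0.895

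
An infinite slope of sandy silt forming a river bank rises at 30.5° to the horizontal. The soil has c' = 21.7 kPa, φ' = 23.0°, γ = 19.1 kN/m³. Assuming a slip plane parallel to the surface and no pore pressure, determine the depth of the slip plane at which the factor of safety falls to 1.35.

z = 4.13 m

Setting FS = 1.35 in FS = [c' + γz cos²β tanφ'] / [γz sinβ cosβ] and solving for z:
z = c' / [γ cosβ (FS·sinβ − cosβ·tanφ')]
  = 21.7 / [19.1·cos30.5°·(1.35·sin30.5° − cos30.5°·tan23.0°)]
  = 21.7 / [19.1·0.8616·(1.35·0.5075 − 0.8616·0.4245)]
  = 21.7 / 5.2570 = 4.128 m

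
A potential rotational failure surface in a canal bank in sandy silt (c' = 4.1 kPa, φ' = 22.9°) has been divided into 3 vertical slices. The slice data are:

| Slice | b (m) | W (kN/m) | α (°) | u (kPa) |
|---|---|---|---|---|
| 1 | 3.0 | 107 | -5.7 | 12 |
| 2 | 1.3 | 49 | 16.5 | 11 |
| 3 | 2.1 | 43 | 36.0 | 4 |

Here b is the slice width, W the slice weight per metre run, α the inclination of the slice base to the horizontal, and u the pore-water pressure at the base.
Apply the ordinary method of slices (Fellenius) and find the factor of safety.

FS = 2.87

Ordinary method of slices: FS = Σ[c'·Δl_i + (W_i cosα_i − u_i·Δl_i)·tanφ'] / Σ W_i sinα_i, with Δl_i = b_i / cosα_i.
Slice 1: Δl = 3.0/cos(-5.7°) = 3.015 m; N'_1 = 107·cos(-5.7°) − 12·3.015 = 70.3; c'Δl = 12.36; W sinα = -10.6
Slice 2: Δl = 1.3/cos16.5° = 1.356 m; N'_2 = 49·cos16.5° − 11·1.356 = 32.1; c'Δl = 5.56; W sinα = 13.9
Slice 3: Δl = 2.1/cos36.0° = 2.596 m; N'_3 = 43·cos36.0° − 4·2.596 = 24.4; c'Δl = 10.64; W sinα = 25.3
Σc'Δl = 28.6 kN/m; ΣN' = 126.8 kN/m; ΣW sinα = 28.6 kN/m
Resisting = 28.6 + 126.8·tan22.9° = 28.6 + 53.5 = 82.1 kN/m
FS = 82.1 / 28.6 = 2.875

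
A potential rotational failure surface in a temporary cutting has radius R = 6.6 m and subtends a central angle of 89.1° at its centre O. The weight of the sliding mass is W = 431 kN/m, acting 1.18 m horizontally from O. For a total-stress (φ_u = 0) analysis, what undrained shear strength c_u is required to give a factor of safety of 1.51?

c_u = 11.3 kPa

FS = c_u·L_a·R / (W·d), so c_u = FS·W·d / (L_a·R).
Arc length L_a = R·θ = 6.6·(89.1°·π/180) = 6.6·1.5551 = 10.26 m
c_u = 1.51·431·1.18 / (10.26·6.6) = 768.0 / 67.74 = 11.34 kPa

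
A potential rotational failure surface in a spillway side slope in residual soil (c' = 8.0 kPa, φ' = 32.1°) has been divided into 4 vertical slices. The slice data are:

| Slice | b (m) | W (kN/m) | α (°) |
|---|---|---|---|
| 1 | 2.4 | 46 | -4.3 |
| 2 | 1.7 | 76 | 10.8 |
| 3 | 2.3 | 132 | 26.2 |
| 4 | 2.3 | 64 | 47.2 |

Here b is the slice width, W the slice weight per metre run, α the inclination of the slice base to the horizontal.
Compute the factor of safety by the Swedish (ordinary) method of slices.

Ordinary method of slices: FS = Σ[c'·Δl_i + (W_i cosα_i)·tanφ'] / Σ W_i sinα_i, with Δl_i = b_i / cosα_i.
Slice 1: Δl = 2.4/cos(-4.3°) = 2.407 m; N'_1 = 46·cos(-4.3°) = 45.9; c'Δl = 19.25; W sinα = -3.4
Slice 2: Δl = 1.7/cos10.8° = 1.731 m; N'_2 = 76·cos10.8° = 74.7; c'Δl = 13.85; W sinα = 14.2
Slice 3: Δl = 2.3/cos26.2° = 2.563 m; N'_3 = 132·cos26.2° = 118.4; c'Δl = 20.51; W sinα = 58.3
Slice 4: Δl = 2.3/cos47.2° = 3.385 m; N'_4 = 64·cos47.2° = 43.5; c'Δl = 27.08; W sinα = 47.0
Σc'Δl = 80.7 kN/m; ΣN' = 282.4 kN/m; ΣW sinα = 116.0 kN/m
Resisting = 80.7 + 282.4·tan32.1° = 80.7 + 177.2 = 257.9 kN/m
FS = 257.9 / 116.0 = 2.222

FS = 2.22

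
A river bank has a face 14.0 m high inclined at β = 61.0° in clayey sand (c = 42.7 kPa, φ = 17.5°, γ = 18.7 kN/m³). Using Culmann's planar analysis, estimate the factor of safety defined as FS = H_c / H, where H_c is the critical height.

H_c = (4c/γ) · sinβ cosφ / [1 − cos(β − φ)]
    = (4·42.7/18.7) · sin61.0°·cos17.5° / [1 − cos43.5°]
    = 9.134 · 0.8341 / 0.2746 = 27.74 m
FS = H_c / H = 27.74 / 14.0 = 1.982

FS = 1.98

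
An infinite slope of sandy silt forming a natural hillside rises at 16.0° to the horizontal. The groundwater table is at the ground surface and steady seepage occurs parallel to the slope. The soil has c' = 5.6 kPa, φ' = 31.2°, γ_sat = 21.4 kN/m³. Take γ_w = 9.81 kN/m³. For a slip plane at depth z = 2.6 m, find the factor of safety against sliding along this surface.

With seepage parallel to the slope and the water table at the surface, the effective normal stress on the slip plane uses the buoyant unit weight γ' = γ_sat − γ_w while the driving shear stress uses γ_sat:
FS = [c' + γ' z cos²β tanφ'] / [γ_sat z sinβ cosβ]
γ' = 21.4 − 9.81 = 11.59 kN/m³
Numerator = 5.6 + 11.59·2.6·cos²16.0°·tan31.2° = 5.6 + 11.59·2.6·0.9240·0.6056 = 22.463 kPa
Denominator = 21.4·2.6·sin16.0°·cos16.0° = 21.4·2.6·0.2756·0.9613 = 14.742 kPa
FS = 22.463 / 14.742 = 1.524

FS = 1.52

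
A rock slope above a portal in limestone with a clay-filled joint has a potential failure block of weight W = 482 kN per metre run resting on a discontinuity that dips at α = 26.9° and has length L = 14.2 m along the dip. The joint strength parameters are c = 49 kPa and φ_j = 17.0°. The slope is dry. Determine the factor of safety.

Resolving the block weight along and normal to the plane and applying the Mohr–Coulomb strength on the joint:
N' = W cosα = 482·cos26.9° = 429.8 kN/m
Driving force T = W sinα = 482·sin26.9° = 218.1 kN/m
Resisting force R = c·L + N'·tanφ_j = 49·14.2 + 429.8·tan17.0° = 695.8 + 131.4 = 827.2 kN/m
FS = R / T = 827.2 / 218.1 = 3.793

FS = 3.79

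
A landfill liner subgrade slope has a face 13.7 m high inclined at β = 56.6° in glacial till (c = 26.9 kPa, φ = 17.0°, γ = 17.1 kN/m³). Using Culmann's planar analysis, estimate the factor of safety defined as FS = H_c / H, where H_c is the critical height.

H_c = (4c/γ) · sinβ cosφ / [1 − cos(β − φ)]
    = (4·26.9/17.1) · sin56.6°·cos17.0° / [1 − cos39.6°]
    = 6.292 · 0.7984 / 0.2295 = 21.89 m
FS = H_c / H = 21.89 / 13.7 = 1.598

FS = 1.60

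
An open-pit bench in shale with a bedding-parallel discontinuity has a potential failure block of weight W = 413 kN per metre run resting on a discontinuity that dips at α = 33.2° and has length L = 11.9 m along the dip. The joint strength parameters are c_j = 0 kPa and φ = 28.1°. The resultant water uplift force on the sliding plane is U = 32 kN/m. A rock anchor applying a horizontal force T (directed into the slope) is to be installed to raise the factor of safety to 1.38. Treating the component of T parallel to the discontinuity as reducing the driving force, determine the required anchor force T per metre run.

Resolving forces along and normal to the sliding plane, with the horizontal anchor force T adding T·sinα to the effective normal force and T·cosα acting up the plane against the driving force:
FS = [c_jL + (W cosα − U + T sinα) tanφ] / [W sinα − T cosα]
Without the anchor: N' = 313.6 kN/m, driving T_d = 226.1 kN/m, resisting R = 0·11.9 + 313.6·tan28.1° = 167.4 kN/m, FS = 0.74.
Setting FS = 1.38 and solving for T:
1.38·(226.1 − T cos33.2°) = 167.4 + T sin33.2°·tan28.1°
T·(sin33.2°·tan28.1° + 1.38·cos33.2°) = 1.38·226.1 − 167.4
T·(0.5476·0.5340 + 1.38·0.8368) = 312.1 − 167.4 = 144.6
T·1.4471 = 144.6
T = 100.0 kN/m

T = 100 kN/m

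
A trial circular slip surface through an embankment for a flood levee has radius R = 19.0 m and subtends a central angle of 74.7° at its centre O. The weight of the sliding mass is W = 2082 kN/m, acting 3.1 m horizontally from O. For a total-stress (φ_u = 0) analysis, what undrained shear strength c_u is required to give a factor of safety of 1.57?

FS = c_u·L_a·R / (W·d), so c_u = FS·W·d / (L_a·R).
Arc length L_a = R·θ = 19.0·(74.7°·π/180) = 19.0·1.3038 = 24.77 m
c_u = 1.57·2082·3.1 / (24.77·19.0) = 10133.1 / 470.66 = 21.53 kPa

c_u = 21.5 kPa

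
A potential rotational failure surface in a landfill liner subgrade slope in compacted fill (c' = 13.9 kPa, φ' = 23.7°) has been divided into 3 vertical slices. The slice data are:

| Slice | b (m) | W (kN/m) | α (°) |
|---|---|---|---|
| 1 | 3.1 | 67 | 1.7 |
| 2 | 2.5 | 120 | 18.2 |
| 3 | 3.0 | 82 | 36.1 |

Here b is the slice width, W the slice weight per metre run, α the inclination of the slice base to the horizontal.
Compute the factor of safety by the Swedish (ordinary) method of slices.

Ordinary method of slices: FS = Σ[c'·Δl_i + (W_i cosα_i)·tanφ'] / Σ W_i sinα_i, with Δl_i = b_i / cosα_i.
Slice 1: Δl = 3.1/cos1.7° = 3.101 m; N'_1 = 67·cos1.7° = 67.0; c'Δl = 43.11; W sinα = 2.0
Slice 2: Δl = 2.5/cos18.2° = 2.632 m; N'_2 = 120·cos18.2° = 114.0; c'Δl = 36.58; W sinα = 37.5
Slice 3: Δl = 3.0/cos36.1° = 3.713 m; N'_3 = 82·cos36.1° = 66.3; c'Δl = 51.61; W sinα = 48.3
Σc'Δl = 131.3 kN/m; ΣN' = 247.2 kN/m; ΣW sinα = 87.8 kN/m
Resisting = 131.3 + 247.2·tan23.7° = 131.3 + 108.5 = 239.8 kN/m
FS = 239.8 / 87.8 = 2.732

FS = 2.73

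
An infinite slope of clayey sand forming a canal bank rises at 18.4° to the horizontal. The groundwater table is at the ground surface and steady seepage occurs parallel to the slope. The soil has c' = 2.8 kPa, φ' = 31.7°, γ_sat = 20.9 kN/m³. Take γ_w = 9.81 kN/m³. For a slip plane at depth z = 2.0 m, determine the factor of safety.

With seepage parallel to the slope and the water table at the surface, the effective normal stress on the slip plane uses the buoyant unit weight γ' = γ_sat − γ_w while the driving shear stress uses γ_sat:
FS = [c' + γ' z cos²β tanφ'] / [γ_sat z sinβ cosβ]
γ' = 20.9 − 9.81 = 11.09 kN/m³
Numerator = 2.8 + 11.09·2.0·cos²18.4°·tan31.7° = 2.8 + 11.09·2.0·0.9004·0.6176 = 15.134 kPa
Denominator = 20.9·2.0·sin18.4°·cos18.4° = 20.9·2.0·0.3156·0.9489 = 12.520 kPa
FS = 15.134 / 12.520 = 1.209

FS = 1.21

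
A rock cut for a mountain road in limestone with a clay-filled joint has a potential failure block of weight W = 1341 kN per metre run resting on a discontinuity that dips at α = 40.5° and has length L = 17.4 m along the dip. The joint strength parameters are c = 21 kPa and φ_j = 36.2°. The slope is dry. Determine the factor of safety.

FS = 1.28

Resolving the block weight along and normal to the plane and applying the Mohr–Coulomb strength on the joint:
N' = W cosα = 1341·cos40.5° = 1019.7 kN/m
Driving force T = W sinα = 1341·sin40.5° = 870.9 kN/m
Resisting force R = c·L + N'·tanφ_j = 21·17.4 + 1019.7·tan36.2° = 365.4 + 746.3 = 1111.7 kN/m
FS = R / T = 1111.7 / 870.9 = 1.276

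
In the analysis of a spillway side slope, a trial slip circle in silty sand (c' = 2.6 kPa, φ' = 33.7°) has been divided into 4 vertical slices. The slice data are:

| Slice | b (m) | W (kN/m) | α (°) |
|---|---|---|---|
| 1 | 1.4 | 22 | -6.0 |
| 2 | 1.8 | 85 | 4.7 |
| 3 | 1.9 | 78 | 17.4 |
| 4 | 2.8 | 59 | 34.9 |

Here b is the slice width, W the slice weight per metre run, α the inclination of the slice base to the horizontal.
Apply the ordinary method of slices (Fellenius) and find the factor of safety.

FS = 2.84

Ordinary method of slices: FS = Σ[c'·Δl_i + (W_i cosα_i)·tanφ'] / Σ W_i sinα_i, with Δl_i = b_i / cosα_i.
Slice 1: Δl = 1.4/cos(-6.0°) = 1.408 m; N'_1 = 22·cos(-6.0°) = 21.9; c'Δl = 3.66; W sinα = -2.3
Slice 2: Δl = 1.8/cos4.7° = 1.806 m; N'_2 = 85·cos4.7° = 84.7; c'Δl = 4.70; W sinα = 7.0
Slice 3: Δl = 1.9/cos17.4° = 1.991 m; N'_3 = 78·cos17.4° = 74.4; c'Δl = 5.18; W sinα = 23.3
Slice 4: Δl = 2.8/cos34.9° = 3.414 m; N'_4 = 59·cos34.9° = 48.4; c'Δl = 8.88; W sinα = 33.8
Σc'Δl = 22.4 kN/m; ΣN' = 229.4 kN/m; ΣW sinα = 61.7 kN/m
Resisting = 22.4 + 229.4·tan33.7° = 22.4 + 153.0 = 175.4 kN/m
FS = 175.4 / 61.7 = 2.841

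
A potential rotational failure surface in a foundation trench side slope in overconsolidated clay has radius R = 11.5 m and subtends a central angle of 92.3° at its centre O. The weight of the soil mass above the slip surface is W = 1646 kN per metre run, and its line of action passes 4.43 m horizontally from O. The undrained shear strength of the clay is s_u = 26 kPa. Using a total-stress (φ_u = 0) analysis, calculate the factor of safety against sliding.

FS = 0.76

Taking moments about the centre O, the resisting moment is provided by the undrained shear strength acting along the arc:
Arc length L_a = R·θ = 11.5·(92.3°·π/180) = 11.5·1.6109 = 18.53 m
M_R = s_u·L_a·R = 26·18.53·11.5 = 5539.2 kN·m/m
M_D = W·d = 1646·4.43 = 7291.8 kN·m/m
FS = M_R / M_D = 5539.2 / 7291.8 = 0.760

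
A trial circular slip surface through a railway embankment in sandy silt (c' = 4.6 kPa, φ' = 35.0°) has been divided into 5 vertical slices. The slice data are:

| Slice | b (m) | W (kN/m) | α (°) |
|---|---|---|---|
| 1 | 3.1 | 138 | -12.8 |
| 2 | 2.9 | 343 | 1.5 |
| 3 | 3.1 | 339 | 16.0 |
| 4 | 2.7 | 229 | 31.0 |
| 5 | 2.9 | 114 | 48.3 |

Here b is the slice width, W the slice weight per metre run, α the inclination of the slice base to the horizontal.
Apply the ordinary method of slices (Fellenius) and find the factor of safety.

FS = 3.02

Ordinary method of slices: FS = Σ[c'·Δl_i + (W_i cosα_i)·tanφ'] / Σ W_i sinα_i, with Δl_i = b_i / cosα_i.
Slice 1: Δl = 3.1/cos(-12.8°) = 3.179 m; N'_1 = 138·cos(-12.8°) = 134.6; c'Δl = 14.62; W sinα = -30.6
Slice 2: Δl = 2.9/cos1.5° = 2.901 m; N'_2 = 343·cos1.5° = 342.9; c'Δl = 13.34; W sinα = 9.0
Slice 3: Δl = 3.1/cos16.0° = 3.225 m; N'_3 = 339·cos16.0° = 325.9; c'Δl = 14.83; W sinα = 93.4
Slice 4: Δl = 2.7/cos31.0° = 3.150 m; N'_4 = 229·cos31.0° = 196.3; c'Δl = 14.49; W sinα = 117.9
Slice 5: Δl = 2.9/cos48.3° = 4.359 m; N'_5 = 114·cos48.3° = 75.8; c'Δl = 20.05; W sinα = 85.1
Σc'Δl = 77.3 kN/m; ΣN' = 1075.4 kN/m; ΣW sinα = 274.9 kN/m
Resisting = 77.3 + 1075.4·tan35.0° = 77.3 + 753.0 = 830.4 kN/m
FS = 830.4 / 274.9 = 3.021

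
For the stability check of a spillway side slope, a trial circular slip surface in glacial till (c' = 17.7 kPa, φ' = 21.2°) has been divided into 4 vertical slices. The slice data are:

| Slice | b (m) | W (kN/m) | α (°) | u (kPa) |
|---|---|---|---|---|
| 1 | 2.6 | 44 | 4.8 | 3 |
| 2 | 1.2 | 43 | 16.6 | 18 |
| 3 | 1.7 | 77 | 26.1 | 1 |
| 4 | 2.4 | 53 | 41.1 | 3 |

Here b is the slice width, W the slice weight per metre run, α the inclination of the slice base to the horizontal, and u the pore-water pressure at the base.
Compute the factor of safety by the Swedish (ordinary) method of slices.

Ordinary method of slices: FS = Σ[c'·Δl_i + (W_i cosα_i − u_i·Δl_i)·tanφ'] / Σ W_i sinα_i, with Δl_i = b_i / cosα_i.
Slice 1: Δl = 2.6/cos4.8° = 2.609 m; N'_1 = 44·cos4.8° − 3·2.609 = 36.0; c'Δl = 46.18; W sinα = 3.7
Slice 2: Δl = 1.2/cos16.6° = 1.252 m; N'_2 = 43·cos16.6° − 18·1.252 = 18.7; c'Δl = 22.16; W sinα = 12.3
Slice 3: Δl = 1.7/cos26.1° = 1.893 m; N'_3 = 77·cos26.1° − 1·1.893 = 67.3; c'Δl = 33.51; W sinα = 33.9
Slice 4: Δl = 2.4/cos41.1° = 3.185 m; N'_4 = 53·cos41.1° − 3·3.185 = 30.4; c'Δl = 56.37; W sinα = 34.8
Σc'Δl = 158.2 kN/m; ΣN' = 152.3 kN/m; ΣW sinα = 84.7 kN/m
Resisting = 158.2 + 152.3·tan21.2° = 158.2 + 59.1 = 217.3 kN/m
FS = 217.3 / 84.7 = 2.566

FS = 2.57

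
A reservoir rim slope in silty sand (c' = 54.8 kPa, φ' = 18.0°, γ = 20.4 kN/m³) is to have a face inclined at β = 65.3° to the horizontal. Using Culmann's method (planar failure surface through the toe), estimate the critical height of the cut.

H_c = 28.85 m

Culmann's analysis gives the critical failure plane at α_cr = (β + φ')/2 = (65.3 + 18.0)/2 = 41.6°, and the critical height
H_c = (4c'/γ) · sinβ cosφ' / [1 − cos(β − φ')]
    = (4·54.8/20.4) · sin65.3°·cos18.0° / [1 − cos(47.3°)]
    = 10.745 · 0.9085·0.9511 / [1 − 0.6782]
    = 10.745 · 0.8640 / 0.3218
    = 28.85 m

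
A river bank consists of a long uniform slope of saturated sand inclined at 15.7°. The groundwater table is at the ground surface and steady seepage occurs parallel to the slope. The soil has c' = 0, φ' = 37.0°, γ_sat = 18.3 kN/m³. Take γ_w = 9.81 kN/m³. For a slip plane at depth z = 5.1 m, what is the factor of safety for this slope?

With seepage parallel to the slope and the water table at the surface, the effective normal stress on the slip plane uses the buoyant unit weight γ' = γ_sat − γ_w while the driving shear stress uses γ_sat:
FS = [c' + γ' z cos²β tanφ'] / [γ_sat z sinβ cosβ]
(For c' = 0 this reduces to FS = (γ'/γ_sat)·tanφ'/tanβ.)
γ' = 18.3 − 9.81 = 8.49 kN/m³
Numerator = 0.0 + 8.49·5.1·cos²15.7°·tan37.0° = 0.0 + 8.49·5.1·0.9268·0.7536 = 30.239 kPa
Denominator = 18.3·5.1·sin15.7°·cos15.7° = 18.3·5.1·0.2706·0.9627 = 24.313 kPa
FS = 30.239 / 24.313 = 1.244

FS = 1.24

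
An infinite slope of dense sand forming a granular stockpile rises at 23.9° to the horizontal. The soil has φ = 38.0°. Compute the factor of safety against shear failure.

FS = 1.76

For a dry cohesionless infinite slope the factor of safety is FS = tanφ / tanβ.
FS = tan38.0° / tan23.9° = 0.7813 / 0.4431 = 1.763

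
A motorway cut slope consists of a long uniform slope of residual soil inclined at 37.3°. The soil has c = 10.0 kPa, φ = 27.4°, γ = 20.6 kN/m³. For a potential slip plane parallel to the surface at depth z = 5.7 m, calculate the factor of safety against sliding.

For an infinite slope with a slip plane parallel to the surface (no pore pressure): FS = [c + γz cos²β tanφ] / [γz sinβ cosβ].
γz = 20.6·5.7 = 117.42 kN/m²
Numerator = 10.0 + 117.42·cos²37.3°·tan27.4° = 10.0 + 117.42·0.6328·0.5184 = 48.514 kPa
Denominator = 117.42·sin37.3°·cos37.3° = 117.42·0.6060·0.7955 = 56.602 kPa
FS = 48.514 / 56.602 = 0.857

FS = 0.86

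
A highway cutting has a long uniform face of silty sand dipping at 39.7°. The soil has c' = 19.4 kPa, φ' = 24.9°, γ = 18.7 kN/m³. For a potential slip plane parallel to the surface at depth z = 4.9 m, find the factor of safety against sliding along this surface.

For an infinite slope with a slip plane parallel to the surface (no pore pressure): FS = [c' + γz cos²β tanφ'] / [γz sinβ cosβ].
γz = 18.7·4.9 = 91.63 kN/m²
Numerator = 19.4 + 91.63·cos²39.7°·tan24.9° = 19.4 + 91.63·0.5920·0.4642 = 44.579 kPa
Denominator = 91.63·sin39.7°·cos39.7° = 91.63·0.6388·0.7694 = 45.033 kPa
FS = 44.579 / 45.033 = 0.990

FS = 0.99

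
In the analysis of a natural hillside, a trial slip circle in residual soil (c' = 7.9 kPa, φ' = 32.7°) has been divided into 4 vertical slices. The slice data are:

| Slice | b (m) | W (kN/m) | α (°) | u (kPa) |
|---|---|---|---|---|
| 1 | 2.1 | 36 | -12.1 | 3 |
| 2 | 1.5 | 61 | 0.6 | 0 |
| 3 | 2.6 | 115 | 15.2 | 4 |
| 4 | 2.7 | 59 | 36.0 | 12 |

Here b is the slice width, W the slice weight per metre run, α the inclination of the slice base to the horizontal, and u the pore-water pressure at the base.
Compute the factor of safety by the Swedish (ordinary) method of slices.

Ordinary method of slices: FS = Σ[c'·Δl_i + (W_i cosα_i − u_i·Δl_i)·tanφ'] / Σ W_i sinα_i, with Δl_i = b_i / cosα_i.
Slice 1: Δl = 2.1/cos(-12.1°) = 2.148 m; N'_1 = 36·cos(-12.1°) − 3·2.148 = 28.8; c'Δl = 16.97; W sinα = -7.5
Slice 2: Δl = 1.5/cos0.6° = 1.500 m; N'_2 = 61·cos0.6° − 0·1.500 = 61.0; c'Δl = 11.85; W sinα = 0.6
Slice 3: Δl = 2.6/cos15.2° = 2.694 m; N'_3 = 115·cos15.2° − 4·2.694 = 100.2; c'Δl = 21.28; W sinα = 30.2
Slice 4: Δl = 2.7/cos36.0° = 3.337 m; N'_4 = 59·cos36.0° − 12·3.337 = 7.7; c'Δl = 26.37; W sinα = 34.7
Σc'Δl = 76.5 kN/m; ΣN' = 197.6 kN/m; ΣW sinα = 57.9 kN/m
Resisting = 76.5 + 197.6·tan32.7° = 76.5 + 126.9 = 203.3 kN/m
FS = 203.3 / 57.9 = 3.511

FS = 3.51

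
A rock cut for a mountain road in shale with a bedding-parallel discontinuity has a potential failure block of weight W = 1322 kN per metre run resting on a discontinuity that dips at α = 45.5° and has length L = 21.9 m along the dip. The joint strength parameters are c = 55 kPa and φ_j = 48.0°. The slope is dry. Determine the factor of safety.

Resolving the block weight along and normal to the plane and applying the Mohr–Coulomb strength on the joint:
N' = W cosα = 1322·cos45.5° = 926.6 kN/m
Driving force T = W sinα = 1322·sin45.5° = 942.9 kN/m
Resisting force R = c·L + N'·tanφ_j = 55·21.9 + 926.6·tan48.0° = 1204.5 + 1029.1 = 2233.6 kN/m
FS = R / T = 2233.6 / 942.9 = 2.369

FS = 2.37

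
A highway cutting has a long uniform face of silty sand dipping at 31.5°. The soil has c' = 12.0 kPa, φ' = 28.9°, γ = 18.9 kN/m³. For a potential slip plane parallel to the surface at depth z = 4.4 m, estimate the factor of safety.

For an infinite slope with a slip plane parallel to the surface (no pore pressure): FS = [c' + γz cos²β tanφ'] / [γz sinβ cosβ].
γz = 18.9·4.4 = 83.16 kN/m²
Numerator = 12.0 + 83.16·cos²31.5°·tan28.9° = 12.0 + 83.16·0.7270·0.5520 = 45.374 kPa
Denominator = 83.16·sin31.5°·cos31.5° = 83.16·0.5225·0.8526 = 37.048 kPa
FS = 45.374 / 37.048 = 1.225

FS = 1.22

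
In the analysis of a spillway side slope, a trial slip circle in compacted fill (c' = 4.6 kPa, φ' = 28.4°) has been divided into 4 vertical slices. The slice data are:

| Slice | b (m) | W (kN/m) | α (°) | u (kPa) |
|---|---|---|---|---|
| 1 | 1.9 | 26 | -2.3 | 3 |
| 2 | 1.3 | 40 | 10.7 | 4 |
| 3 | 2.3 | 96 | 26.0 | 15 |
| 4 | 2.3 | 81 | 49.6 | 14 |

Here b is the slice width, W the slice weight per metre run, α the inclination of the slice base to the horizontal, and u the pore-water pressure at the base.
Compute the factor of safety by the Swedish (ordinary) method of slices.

FS = 0.91

Ordinary method of slices: FS = Σ[c'·Δl_i + (W_i cosα_i − u_i·Δl_i)·tanφ'] / Σ W_i sinα_i, with Δl_i = b_i / cosα_i.
Slice 1: Δl = 1.9/cos(-2.3°) = 1.902 m; N'_1 = 26·cos(-2.3°) − 3·1.902 = 20.3; c'Δl = 8.75; W sinα = -1.0
Slice 2: Δl = 1.3/cos10.7° = 1.323 m; N'_2 = 40·cos10.7° − 4·1.323 = 34.0; c'Δl = 6.09; W sinα = 7.4
Slice 3: Δl = 2.3/cos26.0° = 2.559 m; N'_3 = 96·cos26.0° − 15·2.559 = 47.9; c'Δl = 11.77; W sinα = 42.1
Slice 4: Δl = 2.3/cos49.6° = 3.549 m; N'_4 = 81·cos49.6° − 14·3.549 = 2.8; c'Δl = 16.32; W sinα = 61.7
Σc'Δl = 42.9 kN/m; ΣN' = 105.0 kN/m; ΣW sinα = 110.2 kN/m
Resisting = 42.9 + 105.0·tan28.4° = 42.9 + 56.8 = 99.7 kN/m
FS = 99.7 / 110.2 = 0.905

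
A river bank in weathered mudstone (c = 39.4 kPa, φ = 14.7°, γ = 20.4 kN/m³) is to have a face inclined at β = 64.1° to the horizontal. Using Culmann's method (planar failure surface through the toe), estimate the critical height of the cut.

H_c = 19.25 m

Culmann's analysis gives the critical failure plane at α_cr = (β + φ)/2 = (64.1 + 14.7)/2 = 39.4°, and the critical height
H_c = (4c/γ) · sinβ cosφ / [1 − cos(β − φ)]
    = (4·39.4/20.4) · sin64.1°·cos14.7° / [1 − cos(49.4°)]
    = 7.725 · 0.8996·0.9673 / [1 − 0.6508]
    = 7.725 · 0.8701 / 0.3492
    = 19.25 m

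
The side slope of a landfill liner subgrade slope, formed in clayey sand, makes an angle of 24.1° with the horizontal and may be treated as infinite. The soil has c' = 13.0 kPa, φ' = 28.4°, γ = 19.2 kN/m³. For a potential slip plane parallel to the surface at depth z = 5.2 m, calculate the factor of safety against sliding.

For an infinite slope with a slip plane parallel to the surface (no pore pressure): FS = [c' + γz cos²β tanφ'] / [γz sinβ cosβ].
γz = 19.2·5.2 = 99.84 kN/m²
Numerator = 13.0 + 99.84·cos²24.1°·tan28.4° = 13.0 + 99.84·0.8333·0.5407 = 57.982 kPa
Denominator = 99.84·sin24.1°·cos24.1° = 99.84·0.4083·0.9128 = 37.214 kPa
FS = 57.982 / 37.214 = 1.558

FS = 1.56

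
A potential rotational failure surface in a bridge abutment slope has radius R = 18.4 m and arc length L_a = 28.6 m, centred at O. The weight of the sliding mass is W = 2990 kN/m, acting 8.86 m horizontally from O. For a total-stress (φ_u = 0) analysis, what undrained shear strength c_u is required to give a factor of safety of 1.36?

c_u = 68.5 kPa

FS = c_u·L_a·R / (W·d), so c_u = FS·W·d / (L_a·R).
c_u = 1.36·2990·8.86 / (28.60·18.4) = 36028.3 / 526.24 = 68.46 kPa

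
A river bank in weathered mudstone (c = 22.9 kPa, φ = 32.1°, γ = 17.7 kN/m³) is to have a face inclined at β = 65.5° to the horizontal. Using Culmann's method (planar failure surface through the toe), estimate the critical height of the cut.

Culmann's analysis gives the critical failure plane at α_cr = (β + φ)/2 = (65.5 + 32.1)/2 = 48.8°, and the critical height
H_c = (4c/γ) · sinβ cosφ / [1 − cos(β − φ)]
    = (4·22.9/17.7) · sin65.5°·cos32.1° / [1 − cos(33.4°)]
    = 5.175 · 0.9100·0.8471 / [1 − 0.8348]
    = 5.175 · 0.7708 / 0.1652
    = 24.15 m

H_c = 24.15 m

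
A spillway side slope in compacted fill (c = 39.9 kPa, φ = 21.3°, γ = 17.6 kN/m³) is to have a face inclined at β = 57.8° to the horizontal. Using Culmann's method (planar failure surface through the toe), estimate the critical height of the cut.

H_c = 36.45 m

Culmann's analysis gives the critical failure plane at α_cr = (β + φ)/2 = (57.8 + 21.3)/2 = 39.5°, and the critical height
H_c = (4c/γ) · sinβ cosφ / [1 − cos(β − φ)]
    = (4·39.9/17.6) · sin57.8°·cos21.3° / [1 − cos(36.5°)]
    = 9.068 · 0.8462·0.9317 / [1 − 0.8039]
    = 9.068 · 0.7884 / 0.1961
    = 36.45 m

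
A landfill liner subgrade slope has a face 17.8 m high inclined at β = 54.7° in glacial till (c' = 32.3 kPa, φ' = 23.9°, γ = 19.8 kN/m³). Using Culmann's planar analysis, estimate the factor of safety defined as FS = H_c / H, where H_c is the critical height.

FS = 1.94

H_c = (4c'/γ) · sinβ cosφ' / [1 − cos(β − φ')]
    = (4·32.3/19.8) · sin54.7°·cos23.9° / [1 − cos30.8°]
    = 6.525 · 0.7462 / 0.1410 = 34.52 m
FS = H_c / H = 34.52 / 17.8 = 1.939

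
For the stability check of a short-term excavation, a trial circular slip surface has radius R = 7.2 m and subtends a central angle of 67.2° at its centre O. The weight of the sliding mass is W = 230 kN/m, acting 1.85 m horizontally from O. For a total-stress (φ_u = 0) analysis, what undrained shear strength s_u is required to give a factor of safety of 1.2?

FS = s_u·L_a·R / (W·d), so s_u = FS·W·d / (L_a·R).
Arc length L_a = R·θ = 7.2·(67.2°·π/180) = 7.2·1.1729 = 8.44 m
s_u = 1.2·230·1.85 / (8.44·7.2) = 510.6 / 60.80 = 8.40 kPa

s_u = 8.4 kPa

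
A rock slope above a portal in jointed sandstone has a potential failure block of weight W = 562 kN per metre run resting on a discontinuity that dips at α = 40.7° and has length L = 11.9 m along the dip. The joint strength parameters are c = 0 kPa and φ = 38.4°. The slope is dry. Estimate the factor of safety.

FS = 0.92

Resolving the block weight along and normal to the plane and applying the Mohr–Coulomb strength on the joint:
N' = W cosα = 562·cos40.7° = 426.1 kN/m
Driving force T = W sinα = 562·sin40.7° = 366.5 kN/m
Resisting force R = c·L + N'·tanφ = 0·11.9 + 426.1·tan38.4° = 0.0 + 337.7 = 337.7 kN/m
FS = R / T = 337.7 / 366.5 = 0.921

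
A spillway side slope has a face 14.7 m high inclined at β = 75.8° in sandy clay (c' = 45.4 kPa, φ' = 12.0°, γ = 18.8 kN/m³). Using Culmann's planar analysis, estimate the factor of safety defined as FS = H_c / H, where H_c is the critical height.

H_c = (4c'/γ) · sinβ cosφ' / [1 − cos(β − φ')]
    = (4·45.4/18.8) · sin75.8°·cos12.0° / [1 − cos63.8°]
    = 9.660 · 0.9483 / 0.5585 = 16.40 m
FS = H_c / H = 16.40 / 14.7 = 1.116

FS = 1.12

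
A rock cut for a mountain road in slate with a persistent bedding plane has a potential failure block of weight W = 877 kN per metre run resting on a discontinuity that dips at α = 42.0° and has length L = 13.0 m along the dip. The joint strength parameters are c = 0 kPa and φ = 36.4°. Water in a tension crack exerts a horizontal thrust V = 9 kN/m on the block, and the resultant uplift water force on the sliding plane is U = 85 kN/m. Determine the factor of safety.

FS = 0.70

Resolving the block weight along and normal to the plane and applying the Mohr–Coulomb strength on the joint:
N' = W cosα − U − V sinα = 877·cos42.0° − 85 − 9·sin42.0° = 560.7 kN/m
Driving force T = W sinα + V cosα = 877·sin42.0° + 9·cos42.0° = 593.5 kN/m
Resisting force R = c·L + N'·tanφ = 0·13.0 + 560.7·tan36.4° = 0.0 + 413.4 = 413.4 kN/m
FS = R / T = 413.4 / 593.5 = 0.697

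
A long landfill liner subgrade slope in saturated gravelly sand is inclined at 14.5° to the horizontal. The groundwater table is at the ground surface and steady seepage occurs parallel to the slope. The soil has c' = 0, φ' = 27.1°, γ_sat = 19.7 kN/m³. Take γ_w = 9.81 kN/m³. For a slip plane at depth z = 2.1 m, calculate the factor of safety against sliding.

With seepage parallel to the slope and the water table at the surface, the effective normal stress on the slip plane uses the buoyant unit weight γ' = γ_sat − γ_w while the driving shear stress uses γ_sat:
FS = [c' + γ' z cos²β tanφ'] / [γ_sat z sinβ cosβ]
(For c' = 0 this reduces to FS = (γ'/γ_sat)·tanφ'/tanβ.)
γ' = 19.7 − 9.81 = 9.89 kN/m³
Numerator = 0.0 + 9.89·2.1·cos²14.5°·tan27.1° = 0.0 + 9.89·2.1·0.9373·0.5117 = 9.962 kPa
Denominator = 19.7·2.1·sin14.5°·cos14.5° = 19.7·2.1·0.2504·0.9681 = 10.028 kPa
FS = 9.962 / 10.028 = 0.993

FS = 0.99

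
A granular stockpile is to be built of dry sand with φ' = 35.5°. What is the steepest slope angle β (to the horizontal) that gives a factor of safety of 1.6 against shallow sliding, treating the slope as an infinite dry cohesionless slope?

For an infinite dry cohesionless slope FS = tanφ'/tanβ, so tanβ = tanφ' / FS.
tanβ = tan35.5° / 1.6 = 0.7133 / 1.6 = 0.4458
β = arctan(0.4458) = 24.03°

β = 24.0°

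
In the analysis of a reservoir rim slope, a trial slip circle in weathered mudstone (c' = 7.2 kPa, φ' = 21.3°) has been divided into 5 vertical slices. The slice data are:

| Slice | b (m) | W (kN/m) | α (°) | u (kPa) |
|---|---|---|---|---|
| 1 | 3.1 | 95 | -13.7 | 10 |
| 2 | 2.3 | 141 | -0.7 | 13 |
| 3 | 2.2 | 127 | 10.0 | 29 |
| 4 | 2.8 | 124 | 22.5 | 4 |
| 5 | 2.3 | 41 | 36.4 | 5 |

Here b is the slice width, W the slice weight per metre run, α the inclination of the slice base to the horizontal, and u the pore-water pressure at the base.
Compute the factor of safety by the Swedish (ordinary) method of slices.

FS = 3.38

Ordinary method of slices: FS = Σ[c'·Δl_i + (W_i cosα_i − u_i·Δl_i)·tanφ'] / Σ W_i sinα_i, with Δl_i = b_i / cosα_i.
Slice 1: Δl = 3.1/cos(-13.7°) = 3.191 m; N'_1 = 95·cos(-13.7°) − 10·3.191 = 60.4; c'Δl = 22.97; W sinα = -22.5
Slice 2: Δl = 2.3/cos(-0.7°) = 2.300 m; N'_2 = 141·cos(-0.7°) − 13·2.300 = 111.1; c'Δl = 16.56; W sinα = -1.7
Slice 3: Δl = 2.2/cos10.0° = 2.234 m; N'_3 = 127·cos10.0° − 29·2.234 = 60.3; c'Δl = 16.08; W sinα = 22.1
Slice 4: Δl = 2.8/cos22.5° = 3.031 m; N'_4 = 124·cos22.5° − 4·3.031 = 102.4; c'Δl = 21.82; W sinα = 47.5
Slice 5: Δl = 2.3/cos36.4° = 2.858 m; N'_5 = 41·cos36.4° − 5·2.858 = 18.7; c'Δl = 20.57; W sinα = 24.3
Σc'Δl = 98.0 kN/m; ΣN' = 352.9 kN/m; ΣW sinα = 69.6 kN/m
Resisting = 98.0 + 352.9·tan21.3° = 98.0 + 137.6 = 235.6 kN/m
FS = 235.6 / 69.6 = 3.385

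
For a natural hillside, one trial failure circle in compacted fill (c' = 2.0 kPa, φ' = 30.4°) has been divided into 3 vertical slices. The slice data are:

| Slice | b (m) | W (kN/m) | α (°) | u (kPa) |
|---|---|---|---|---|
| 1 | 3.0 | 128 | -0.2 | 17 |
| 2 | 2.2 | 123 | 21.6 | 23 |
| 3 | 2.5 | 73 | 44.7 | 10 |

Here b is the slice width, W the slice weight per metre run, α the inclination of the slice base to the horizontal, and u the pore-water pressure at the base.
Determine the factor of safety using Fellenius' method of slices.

Ordinary method of slices: FS = Σ[c'·Δl_i + (W_i cosα_i − u_i·Δl_i)·tanφ'] / Σ W_i sinα_i, with Δl_i = b_i / cosα_i.
Slice 1: Δl = 3.0/cos(-0.2°) = 3.000 m; N'_1 = 128·cos(-0.2°) − 17·3.000 = 77.0; c'Δl = 6.00; W sinα = -0.4
Slice 2: Δl = 2.2/cos21.6° = 2.366 m; N'_2 = 123·cos21.6° − 23·2.366 = 59.9; c'Δl = 4.73; W sinα = 45.3
Slice 3: Δl = 2.5/cos44.7° = 3.517 m; N'_3 = 73·cos44.7° − 10·3.517 = 16.7; c'Δl = 7.03; W sinα = 51.3
Σc'Δl = 17.8 kN/m; ΣN' = 153.7 kN/m; ΣW sinα = 96.2 kN/m
Resisting = 17.8 + 153.7·tan30.4° = 17.8 + 90.1 = 107.9 kN/m
FS = 107.9 / 96.2 = 1.122

FS = 1.12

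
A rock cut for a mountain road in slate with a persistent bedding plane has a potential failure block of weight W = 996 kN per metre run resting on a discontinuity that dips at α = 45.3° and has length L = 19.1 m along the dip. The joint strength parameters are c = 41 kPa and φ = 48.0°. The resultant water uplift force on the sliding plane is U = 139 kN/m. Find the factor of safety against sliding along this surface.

Resolving the block weight along and normal to the plane and applying the Mohr–Coulomb strength on the joint:
N' = W cosα − U = 996·cos45.3° − 139 = 561.6 kN/m
Driving force T = W sinα = 996·sin45.3° = 708.0 kN/m
Resisting force R = c·L + N'·tanφ = 41·19.1 + 561.6·tan48.0° = 783.1 + 623.7 = 1406.8 kN/m
FS = R / T = 1406.8 / 708.0 = 1.987

FS = 1.99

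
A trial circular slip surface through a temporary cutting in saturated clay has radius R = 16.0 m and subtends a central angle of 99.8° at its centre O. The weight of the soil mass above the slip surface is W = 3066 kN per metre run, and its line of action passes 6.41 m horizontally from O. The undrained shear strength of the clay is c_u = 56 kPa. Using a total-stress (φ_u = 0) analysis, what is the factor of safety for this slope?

Taking moments about the centre O, the resisting moment is provided by the undrained shear strength acting along the arc:
Arc length L_a = R·θ = 16.0·(99.8°·π/180) = 16.0·1.7418 = 27.87 m
M_R = c_u·L_a·R = 56·27.87·16.0 = 24971.0 kN·m/m
M_D = W·d = 3066·6.41 = 19653.1 kN·m/m
FS = M_R / M_D = 24971.0 / 19653.1 = 1.271

FS = 1.27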